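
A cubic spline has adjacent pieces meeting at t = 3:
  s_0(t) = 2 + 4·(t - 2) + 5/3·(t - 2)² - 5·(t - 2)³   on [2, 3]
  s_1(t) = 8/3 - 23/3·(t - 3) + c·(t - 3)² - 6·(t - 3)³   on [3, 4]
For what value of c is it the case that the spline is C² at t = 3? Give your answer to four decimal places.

s_0''(t) = 10/3 - 30·(t - 2), so s_0''(3) = -80/3. On the right, s_1''(3) = 2c, so c = -40/3.

-13.3333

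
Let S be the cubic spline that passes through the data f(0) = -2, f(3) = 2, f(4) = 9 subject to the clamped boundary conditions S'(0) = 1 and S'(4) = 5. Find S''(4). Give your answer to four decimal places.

-9.2500

Let M_i = S''(x_i). Step sizes h_i = 3, 1; slopes of the chords Δ_i = (y_(i+1) - y_i)/h_i = 4/3, 7.
  3·M_0 + 8·M_1 + 1·M_2 = 6(Δ_1 - Δ_0) = 34
Clamped end conditions give two more equations: 2h_0·M_0 + h_0·M_1 = 6(Δ_0 - S'(0)) = 2 and h_1·M_1 + 2h_1·M_2 = 6(S'(4) - Δ_1) = -12.
Forward elimination and back-substitution give M_0 = -35/12, M_1 = 13/2, M_2 = -37/4.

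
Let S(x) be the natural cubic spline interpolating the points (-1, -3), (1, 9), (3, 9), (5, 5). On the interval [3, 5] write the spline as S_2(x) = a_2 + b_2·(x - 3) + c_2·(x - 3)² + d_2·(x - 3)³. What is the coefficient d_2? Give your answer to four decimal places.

Write M_i for S''(x_i). With h_i = 2, 2, 2 and divided differences Δ_i = 6, 0, -2, the continuity of S' gives the tridiagonal system
  2·M_0 + 8·M_1 + 2·M_2 = 6(Δ_1 - Δ_0) = -36
  2·M_1 + 8·M_2 + 2·M_3 = 6(Δ_2 - Δ_1) = -12
Natural end conditions: M_0 = M_3 = 0.
Hence M_0 = 0, M_1 = -22/5, M_2 = -2/5, M_3 = 0.
On [3, 5], with S_2(x) = a_2 + b_2·(x - 3) + c_2·(x - 3)² + d_2·(x - 3)³: c_2 = M_2/2 = -1/5, d_2 = (M_3 - M_2)/(6h_2) = 1/30, b_2 = Δ_2 - h_2(2M_2 + M_3)/6 = -26/15.

0.0333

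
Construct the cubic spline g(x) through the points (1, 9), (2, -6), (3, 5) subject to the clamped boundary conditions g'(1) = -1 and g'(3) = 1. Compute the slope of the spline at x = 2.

-3

Put σ_i = g'' at the i-th knot. Here h = (1, 1) and Δ = (-15, 11), so the interior equations h_(i-1)·σ_(i-1) + 2(h_(i-1)+h_i)·σ_i + h_i·σ_(i+1) = 6(Δ_i − Δ_(i-1)) read
  1·σ_0 + 4·σ_1 + 1·σ_2 = 6(Δ_1 - Δ_0) = 156
Clamped end conditions give two more equations: 2h_0·σ_0 + h_0·σ_1 = 6(Δ_0 - g'(1)) = -84 and h_1·σ_1 + 2h_1·σ_2 = 6(g'(3) - Δ_1) = -60.
Forward elimination and back-substitution give σ_0 = -80, σ_1 = 76, σ_2 = -68.
On [2, 3], g'(x) = b_1 + 2c_1·(x - 2) + 3d_1·(x - 2)² with b_1 = Δ_1 - h_1(2σ_1 + σ_2)/6 = -3, c_1 = σ_1/2 = 38, d_1 = (σ_2 - σ_1)/(6h_1) = -24. So g'(2) = -3.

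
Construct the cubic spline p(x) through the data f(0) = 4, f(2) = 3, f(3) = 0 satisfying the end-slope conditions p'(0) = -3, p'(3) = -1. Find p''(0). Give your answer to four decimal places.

6.9167

With M_i denoting the second derivative at x_i, h_i = 2, 1, and Δ_i = (y_(i+1) − y_i)/h_i = -1/2, -3:
  2·M_0 + 6·M_1 + 1·M_2 = 6(Δ_1 - Δ_0) = -15
Clamped end conditions give two more equations: 2h_0·M_0 + h_0·M_1 = 6(Δ_0 - p'(0)) = 15 and h_1·M_1 + 2h_1·M_2 = 6(p'(3) - Δ_1) = 12.
Solving: M_0 = 83/12, M_1 = -19/3, M_2 = 55/6.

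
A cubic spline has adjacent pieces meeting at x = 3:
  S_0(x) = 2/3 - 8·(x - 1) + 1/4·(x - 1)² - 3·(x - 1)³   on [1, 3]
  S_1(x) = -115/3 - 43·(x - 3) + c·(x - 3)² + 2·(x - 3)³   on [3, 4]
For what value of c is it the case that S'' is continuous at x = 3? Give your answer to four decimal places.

-17.7500

S_0''(x) = 1/2 - 18·(x - 1), so S_0''(3) = -71/2. On the right, S_1''(3) = 2c, so c = -71/4.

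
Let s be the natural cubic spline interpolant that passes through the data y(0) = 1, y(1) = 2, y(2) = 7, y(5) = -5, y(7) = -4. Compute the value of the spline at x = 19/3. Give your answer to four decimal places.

-5.4558

Let m_i = s''(x_i). Step sizes h_i = 1, 1, 3, 2; slopes of the chords Δ_i = (y_(i+1) - y_i)/h_i = 1, 5, -4, 1/2.
  1·m_0 + 4·m_1 + 1·m_2 = 6(Δ_1 - Δ_0) = 24
  1·m_1 + 8·m_2 + 3·m_3 = 6(Δ_2 - Δ_1) = -54
  3·m_2 + 10·m_3 + 2·m_4 = 6(Δ_3 - Δ_2) = 27
Natural end conditions: m_0 = m_4 = 0.
Hence m_0 = 0, m_1 = 2325/274, m_2 = -1362/137, m_3 = 1557/274, m_4 = 0.
On [5, 7], s(x) = -5 - 901/274·(x - 5) + 1557/548·(x - 5)² - 519/1096·(x - 5)³.
With (x - 5) = 4/3: s(19/3) = -6727/1233.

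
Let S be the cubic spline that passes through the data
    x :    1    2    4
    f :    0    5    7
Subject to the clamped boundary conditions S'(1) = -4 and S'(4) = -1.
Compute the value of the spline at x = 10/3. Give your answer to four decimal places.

Write m_i for S''(x_i). With h_i = 1, 2 and divided differences Δ_i = 5, 1, the continuity of S' gives the tridiagonal system
  1·m_0 + 6·m_1 + 2·m_2 = 6(Δ_1 - Δ_0) = -24
Clamped end conditions give two more equations: 2h_0·m_0 + h_0·m_1 = 6(Δ_0 - S'(1)) = 54 and h_1·m_1 + 2h_1·m_2 = 6(S'(4) - Δ_1) = -12.
Hence m_0 = 32, m_1 = -10, m_2 = 2.
On [2, 4], S(x) = 5 + 7·(x - 2) - 5·(x - 2)² + 1·(x - 2)³.
With (x - 2) = 4/3: S(10/3) = 211/27.

7.8148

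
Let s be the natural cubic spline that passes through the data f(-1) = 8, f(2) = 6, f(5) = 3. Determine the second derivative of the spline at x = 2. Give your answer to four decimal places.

-0.1667

Let M_i = s''(x_i). Step sizes h_i = 3, 3; slopes of the chords Δ_i = (y_(i+1) - y_i)/h_i = -2/3, -1.
  3·M_0 + 12·M_1 + 3·M_2 = 6(Δ_1 - Δ_0) = -2
Natural end conditions: M_0 = M_2 = 0.
Forward elimination and back-substitution give M_0 = 0, M_1 = -1/6, M_2 = 0.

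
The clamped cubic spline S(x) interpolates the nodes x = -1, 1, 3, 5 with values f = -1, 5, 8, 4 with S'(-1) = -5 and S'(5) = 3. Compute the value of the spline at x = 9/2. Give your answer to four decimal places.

With σ_i denoting the second derivative at x_i, h_i = 2, 2, 2, and Δ_i = (y_(i+1) − y_i)/h_i = 3, 3/2, -2:
  2·σ_0 + 8·σ_1 + 2·σ_2 = 6(Δ_1 - Δ_0) = -9
  2·σ_1 + 8·σ_2 + 2·σ_3 = 6(Δ_2 - Δ_1) = -21
Clamped end conditions give two more equations: 2h_0·σ_0 + h_0·σ_1 = 6(Δ_0 - S'(-1)) = 48 and h_2·σ_2 + 2h_2·σ_3 = 6(S'(5) - Δ_2) = 30.
Forward elimination and back-substitution give σ_0 = 413/30, σ_1 = -53/15, σ_2 = -62/15, σ_3 = 287/30.
On [3, 5], S(x) = 8 - 73/30·(x - 3) - 31/15·(x - 3)² + 137/120·(x - 3)³.
With (x - 3) = 3/2: S(9/2) = 1137/320.

3.5531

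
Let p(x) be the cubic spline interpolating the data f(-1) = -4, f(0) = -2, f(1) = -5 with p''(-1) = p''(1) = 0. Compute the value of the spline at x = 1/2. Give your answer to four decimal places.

-3.0313

With m_i denoting the second derivative at x_i, h_i = 1, 1, and Δ_i = (y_(i+1) − y_i)/h_i = 2, -3:
  1·m_0 + 4·m_1 + 1·m_2 = 6(Δ_1 - Δ_0) = -30
Natural end conditions: m_0 = m_2 = 0.
Solving the tridiagonal system: m_0 = 0, m_1 = -15/2, m_2 = 0.
On [0, 1], p(x) = -2 - 1/2·x - 15/4·x² + 5/4·x³.
With x = 1/2: p(1/2) = -97/32.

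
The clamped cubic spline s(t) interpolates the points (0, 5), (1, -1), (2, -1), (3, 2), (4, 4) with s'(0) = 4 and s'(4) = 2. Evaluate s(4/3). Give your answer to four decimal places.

Let M_i = s''(x_i). Step sizes h_i = 1, 1, 1, 1; slopes of the chords Δ_i = (y_(i+1) - y_i)/h_i = -6, 0, 3, 2.
  1·M_0 + 4·M_1 + 1·M_2 = 6(Δ_1 - Δ_0) = 36
  1·M_1 + 4·M_2 + 1·M_3 = 6(Δ_2 - Δ_1) = 18
  1·M_2 + 4·M_3 + 1·M_4 = 6(Δ_3 - Δ_2) = -6
Clamped end conditions give two more equations: 2h_0·M_0 + h_0·M_1 = 6(Δ_0 - s'(0)) = -60 and h_3·M_3 + 2h_3·M_4 = 6(s'(4) - Δ_3) = 0.
Forward elimination and back-substitution give M_0 = -1103/28, M_1 = 263/14, M_2 = 1/4, M_3 = -25/14, M_4 = 25/28.
On [1, 2], s(t) = -1 - 353/56·(t - 1) + 263/28·(t - 1)² - 173/56·(t - 1)³.
With (t - 1) = 1/3: s(4/3) = -821/378.

-2.1720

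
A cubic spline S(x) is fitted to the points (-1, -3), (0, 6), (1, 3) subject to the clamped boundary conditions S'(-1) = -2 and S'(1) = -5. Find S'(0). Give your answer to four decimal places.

6.2500

With m_i denoting the second derivative at x_i, h_i = 1, 1, and Δ_i = (y_(i+1) − y_i)/h_i = 9, -3:
  1·m_0 + 4·m_1 + 1·m_2 = 6(Δ_1 - Δ_0) = -72
Clamped end conditions give two more equations: 2h_0·m_0 + h_0·m_1 = 6(Δ_0 - S'(-1)) = 66 and h_1·m_1 + 2h_1·m_2 = 6(S'(1) - Δ_1) = -12.
Solving the tridiagonal system: m_0 = 99/2, m_1 = -33, m_2 = 21/2.
On [0, 1], S'(x) = b_1 + 2c_1·x + 3d_1·x² with b_1 = Δ_1 - h_1(2m_1 + m_2)/6 = 25/4, c_1 = m_1/2 = -33/2, d_1 = (m_2 - m_1)/(6h_1) = 29/4. So S'(0) = 25/4.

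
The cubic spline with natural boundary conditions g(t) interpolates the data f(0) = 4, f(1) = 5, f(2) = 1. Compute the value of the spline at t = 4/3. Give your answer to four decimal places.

Let σ_i = g''(x_i). Step sizes h_i = 1, 1; slopes of the chords Δ_i = (y_(i+1) - y_i)/h_i = 1, -4.
  1·σ_0 + 4·σ_1 + 1·σ_2 = 6(Δ_1 - Δ_0) = -30
Natural end conditions: σ_0 = σ_2 = 0.
Solving: σ_0 = 0, σ_1 = -15/2, σ_2 = 0.
On [1, 2], g(t) = 5 - 3/2·(t - 1) - 15/4·(t - 1)² + 5/4·(t - 1)³.
With (t - 1) = 1/3: g(4/3) = 223/54.

4.1296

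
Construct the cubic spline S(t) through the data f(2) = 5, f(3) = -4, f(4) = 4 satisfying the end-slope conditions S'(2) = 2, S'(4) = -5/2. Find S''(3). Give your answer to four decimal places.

With σ_i denoting the second derivative at x_i, h_i = 1, 1, and Δ_i = (y_(i+1) − y_i)/h_i = -9, 8:
  1·σ_0 + 4·σ_1 + 1·σ_2 = 6(Δ_1 - Δ_0) = 102
Clamped end conditions give two more equations: 2h_0·σ_0 + h_0·σ_1 = 6(Δ_0 - S'(2)) = -66 and h_1·σ_1 + 2h_1·σ_2 = 6(S'(4) - Δ_1) = -63.
Solving: σ_0 = -243/4, σ_1 = 111/2, σ_2 = -237/4.

55.5000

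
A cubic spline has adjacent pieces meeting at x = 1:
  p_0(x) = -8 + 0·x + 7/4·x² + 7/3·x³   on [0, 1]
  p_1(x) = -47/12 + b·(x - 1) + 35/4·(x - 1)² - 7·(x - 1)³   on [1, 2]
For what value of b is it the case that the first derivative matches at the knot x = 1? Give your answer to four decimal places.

10.5000

p_0'(x) = 0 + 7/2·x + 7·x², so p_0'(1) = 21/2. On the right, p_1'(1) = b, so b = 21/2.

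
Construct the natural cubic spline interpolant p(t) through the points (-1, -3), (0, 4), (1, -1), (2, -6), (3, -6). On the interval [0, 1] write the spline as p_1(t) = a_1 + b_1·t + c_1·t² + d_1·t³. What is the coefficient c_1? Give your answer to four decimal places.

-9.3750

Write M_i for p''(x_i). With h_i = 1, 1, 1, 1 and divided differences Δ_i = 7, -5, -5, 0, the continuity of p' gives the tridiagonal system
  1·M_0 + 4·M_1 + 1·M_2 = 6(Δ_1 - Δ_0) = -72
  1·M_1 + 4·M_2 + 1·M_3 = 6(Δ_2 - Δ_1) = 0
  1·M_2 + 4·M_3 + 1·M_4 = 6(Δ_3 - Δ_2) = 30
Natural end conditions: M_0 = M_4 = 0.
Forward elimination and back-substitution give M_0 = 0, M_1 = -75/4, M_2 = 3, M_3 = 27/4, M_4 = 0.
On [0, 1], with p_1(t) = a_1 + b_1·t + c_1·t² + d_1·t³: c_1 = M_1/2 = -75/8, d_1 = (M_2 - M_1)/(6h_1) = 29/8, b_1 = Δ_1 - h_1(2M_1 + M_2)/6 = 3/4.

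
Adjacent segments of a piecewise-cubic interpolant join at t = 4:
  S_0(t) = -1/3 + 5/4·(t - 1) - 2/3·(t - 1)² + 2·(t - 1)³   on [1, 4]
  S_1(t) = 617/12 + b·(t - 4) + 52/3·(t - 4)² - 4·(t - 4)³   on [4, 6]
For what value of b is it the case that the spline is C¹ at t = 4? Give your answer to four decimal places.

51.2500

S_0'(t) = 5/4 - 4/3·(t - 1) + 6·(t - 1)², so S_0'(4) = 205/4. On the right, S_1'(4) = b, so b = 205/4.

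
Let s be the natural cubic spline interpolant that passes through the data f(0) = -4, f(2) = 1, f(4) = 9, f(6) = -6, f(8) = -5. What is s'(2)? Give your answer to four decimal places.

5.2321

With m_i denoting the second derivative at x_i, h_i = 2, 2, 2, 2, and Δ_i = (y_(i+1) − y_i)/h_i = 5/2, 4, -15/2, 1/2:
  2·m_0 + 8·m_1 + 2·m_2 = 6(Δ_1 - Δ_0) = 9
  2·m_1 + 8·m_2 + 2·m_3 = 6(Δ_2 - Δ_1) = -69
  2·m_2 + 8·m_3 + 2·m_4 = 6(Δ_3 - Δ_2) = 48
Natural end conditions: m_0 = m_4 = 0.
Hence m_0 = 0, m_1 = 459/112, m_2 = -333/28, m_3 = 1005/112, m_4 = 0.
On [2, 4], s'(x) = b_1 + 2c_1·(x - 2) + 3d_1·(x - 2)² with b_1 = Δ_1 - h_1(2m_1 + m_2)/6 = 293/56, c_1 = m_1/2 = 459/224, d_1 = (m_2 - m_1)/(6h_1) = -597/448. So s'(2) = 293/56.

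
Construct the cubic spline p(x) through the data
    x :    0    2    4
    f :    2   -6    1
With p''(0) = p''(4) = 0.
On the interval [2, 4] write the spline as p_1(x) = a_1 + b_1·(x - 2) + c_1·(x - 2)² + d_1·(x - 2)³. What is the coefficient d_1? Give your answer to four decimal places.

Let M_i = p''(x_i). Step sizes h_i = 2, 2; slopes of the chords Δ_i = (y_(i+1) - y_i)/h_i = -4, 7/2.
  2·M_0 + 8·M_1 + 2·M_2 = 6(Δ_1 - Δ_0) = 45
Natural end conditions: M_0 = M_2 = 0.
Solving: M_0 = 0, M_1 = 45/8, M_2 = 0.
On [2, 4], with p_1(x) = a_1 + b_1·(x - 2) + c_1·(x - 2)² + d_1·(x - 2)³: c_1 = M_1/2 = 45/16, d_1 = (M_2 - M_1)/(6h_1) = -15/32, b_1 = Δ_1 - h_1(2M_1 + M_2)/6 = -1/4.

-0.4688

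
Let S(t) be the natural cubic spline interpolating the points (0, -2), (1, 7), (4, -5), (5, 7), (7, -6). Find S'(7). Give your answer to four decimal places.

Write σ_i for S''(x_i). With h_i = 1, 3, 1, 2 and divided differences Δ_i = 9, -4, 12, -13/2, the continuity of S' gives the tridiagonal system
  1·σ_0 + 8·σ_1 + 3·σ_2 = 6(Δ_1 - Δ_0) = -78
  3·σ_1 + 8·σ_2 + 1·σ_3 = 6(Δ_2 - Δ_1) = 96
  1·σ_2 + 6·σ_3 + 2·σ_4 = 6(Δ_3 - Δ_2) = -111
Natural end conditions: σ_0 = σ_4 = 0.
Solving the tridiagonal system: σ_0 = 0, σ_1 = -249/14, σ_2 = 150/7, σ_3 = -309/14, σ_4 = 0.
On [5, 7], S'(t) = b_3 + 2c_3·(t - 5) + 3d_3·(t - 5)² with b_3 = Δ_3 - h_3(2σ_3 + σ_4)/6 = 115/14, c_3 = σ_3/2 = -309/28, d_3 = (σ_4 - σ_3)/(6h_3) = 103/56. So S'(7) = -97/7.

-13.8571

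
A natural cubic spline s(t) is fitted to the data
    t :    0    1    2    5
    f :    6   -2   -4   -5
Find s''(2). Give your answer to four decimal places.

0.1290

Write m_i for s''(x_i). With h_i = 1, 1, 3 and divided differences Δ_i = -8, -2, -1/3, the continuity of s' gives the tridiagonal system
  1·m_0 + 4·m_1 + 1·m_2 = 6(Δ_1 - Δ_0) = 36
  1·m_1 + 8·m_2 + 3·m_3 = 6(Δ_2 - Δ_1) = 10
Natural end conditions: m_0 = m_3 = 0.
Solving: m_0 = 0, m_1 = 278/31, m_2 = 4/31, m_3 = 0.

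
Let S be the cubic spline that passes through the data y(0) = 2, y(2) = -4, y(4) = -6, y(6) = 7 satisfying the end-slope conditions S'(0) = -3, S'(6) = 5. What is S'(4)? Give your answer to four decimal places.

3.6667

With σ_i denoting the second derivative at x_i, h_i = 2, 2, 2, and Δ_i = (y_(i+1) − y_i)/h_i = -3, -1, 13/2:
  2·σ_0 + 8·σ_1 + 2·σ_2 = 6(Δ_1 - Δ_0) = 12
  2·σ_1 + 8·σ_2 + 2·σ_3 = 6(Δ_2 - Δ_1) = 45
Clamped end conditions give two more equations: 2h_0·σ_0 + h_0·σ_1 = 6(Δ_0 - S'(0)) = 0 and h_2·σ_2 + 2h_2·σ_3 = 6(S'(6) - Δ_2) = -9.
Solving the tridiagonal system: σ_0 = 1/6, σ_1 = -1/3, σ_2 = 43/6, σ_3 = -35/6.
On [4, 6], S'(t) = b_2 + 2c_2·(t - 4) + 3d_2·(t - 4)² with b_2 = Δ_2 - h_2(2σ_2 + σ_3)/6 = 11/3, c_2 = σ_2/2 = 43/12, d_2 = (σ_3 - σ_2)/(6h_2) = -13/12. So S'(4) = 11/3.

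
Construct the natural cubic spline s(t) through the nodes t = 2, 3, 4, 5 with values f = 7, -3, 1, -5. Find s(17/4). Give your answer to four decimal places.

With M_i denoting the second derivative at x_i, h_i = 1, 1, 1, and Δ_i = (y_(i+1) − y_i)/h_i = -10, 4, -6:
  1·M_0 + 4·M_1 + 1·M_2 = 6(Δ_1 - Δ_0) = 84
  1·M_1 + 4·M_2 + 1·M_3 = 6(Δ_2 - Δ_1) = -60
Natural end conditions: M_0 = M_3 = 0.
Forward elimination and back-substitution give M_0 = 0, M_1 = 132/5, M_2 = -108/5, M_3 = 0.
On [4, 5], s(t) = 1 + 6/5·(t - 4) - 54/5·(t - 4)² + 18/5·(t - 4)³.
With (t - 4) = 1/4: s(17/4) = 109/160.

0.6813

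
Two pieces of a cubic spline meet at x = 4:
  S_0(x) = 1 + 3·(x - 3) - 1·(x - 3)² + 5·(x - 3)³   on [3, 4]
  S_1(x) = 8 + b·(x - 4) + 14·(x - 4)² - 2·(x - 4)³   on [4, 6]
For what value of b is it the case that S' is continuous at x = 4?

S_0'(x) = 3 - 2·(x - 3) + 15·(x - 3)², so S_0'(4) = 16. On the right, S_1'(4) = b, so b = 16.

16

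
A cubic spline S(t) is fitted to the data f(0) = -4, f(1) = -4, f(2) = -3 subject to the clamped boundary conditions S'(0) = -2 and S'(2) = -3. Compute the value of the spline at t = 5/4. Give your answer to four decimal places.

-3.4219

Write m_i for S''(x_i). With h_i = 1, 1 and divided differences Δ_i = 0, 1, the continuity of S' gives the tridiagonal system
  1·m_0 + 4·m_1 + 1·m_2 = 6(Δ_1 - Δ_0) = 6
Clamped end conditions give two more equations: 2h_0·m_0 + h_0·m_1 = 6(Δ_0 - S'(0)) = 12 and h_1·m_1 + 2h_1·m_2 = 6(S'(2) - Δ_1) = -24.
Solving the tridiagonal system: m_0 = 4, m_1 = 4, m_2 = -14.
On [1, 2], S(t) = -4 + 2·(t - 1) + 2·(t - 1)² - 3·(t - 1)³.
With (t - 1) = 1/4: S(5/4) = -219/64.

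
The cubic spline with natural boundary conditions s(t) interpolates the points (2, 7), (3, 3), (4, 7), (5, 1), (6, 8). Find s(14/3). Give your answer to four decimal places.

2.6839

Let M_i = s''(x_i). Step sizes h_i = 1, 1, 1, 1; slopes of the chords Δ_i = (y_(i+1) - y_i)/h_i = -4, 4, -6, 7.
  1·M_0 + 4·M_1 + 1·M_2 = 6(Δ_1 - Δ_0) = 48
  1·M_1 + 4·M_2 + 1·M_3 = 6(Δ_2 - Δ_1) = -60
  1·M_2 + 4·M_3 + 1·M_4 = 6(Δ_3 - Δ_2) = 78
Natural end conditions: M_0 = M_4 = 0.
Hence M_0 = 0, M_1 = 519/28, M_2 = -183/7, M_3 = 729/28, M_4 = 0.
On [4, 5], s(t) = 7 - 13/8·(t - 4) - 183/14·(t - 4)² + 487/56·(t - 4)³.
With (t - 4) = 2/3: s(14/3) = 2029/756.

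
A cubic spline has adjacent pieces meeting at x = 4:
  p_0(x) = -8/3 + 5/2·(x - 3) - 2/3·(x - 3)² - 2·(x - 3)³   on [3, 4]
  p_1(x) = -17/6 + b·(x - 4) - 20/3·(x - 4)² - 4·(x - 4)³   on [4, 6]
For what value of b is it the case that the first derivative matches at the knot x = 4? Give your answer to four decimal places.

p_0'(x) = 5/2 - 4/3·(x - 3) - 6·(x - 3)², so p_0'(4) = -29/6. On the right, p_1'(4) = b, so b = -29/6.

-4.8333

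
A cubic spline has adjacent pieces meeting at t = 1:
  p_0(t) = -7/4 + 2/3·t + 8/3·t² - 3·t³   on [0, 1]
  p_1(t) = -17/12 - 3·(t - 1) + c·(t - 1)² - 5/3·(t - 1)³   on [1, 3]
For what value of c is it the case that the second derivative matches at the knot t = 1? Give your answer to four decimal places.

-6.3333

p_0''(t) = 16/3 - 18·t, so p_0''(1) = -38/3. On the right, p_1''(1) = 2c, so c = -19/3.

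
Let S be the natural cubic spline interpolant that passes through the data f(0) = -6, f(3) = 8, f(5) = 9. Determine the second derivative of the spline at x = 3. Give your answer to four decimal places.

-2.5000

Let M_i = S''(x_i). Step sizes h_i = 3, 2; slopes of the chords Δ_i = (y_(i+1) - y_i)/h_i = 14/3, 1/2.
  3·M_0 + 10·M_1 + 2·M_2 = 6(Δ_1 - Δ_0) = -25
Natural end conditions: M_0 = M_2 = 0.
Solving: M_0 = 0, M_1 = -5/2, M_2 = 0.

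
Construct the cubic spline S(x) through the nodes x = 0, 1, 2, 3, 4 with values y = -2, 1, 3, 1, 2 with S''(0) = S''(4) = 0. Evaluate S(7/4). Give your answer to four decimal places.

2.9051

Let M_i = S''(x_i). Step sizes h_i = 1, 1, 1, 1; slopes of the chords Δ_i = (y_(i+1) - y_i)/h_i = 3, 2, -2, 1.
  1·M_0 + 4·M_1 + 1·M_2 = 6(Δ_1 - Δ_0) = -6
  1·M_1 + 4·M_2 + 1·M_3 = 6(Δ_2 - Δ_1) = -24
  1·M_2 + 4·M_3 + 1·M_4 = 6(Δ_3 - Δ_2) = 18
Natural end conditions: M_0 = M_4 = 0.
Solving the tridiagonal system: M_0 = 0, M_1 = 3/7, M_2 = -54/7, M_3 = 45/7, M_4 = 0.
On [1, 2], S(x) = 1 + 22/7·(x - 1) + 3/14·(x - 1)² - 19/14·(x - 1)³.
With (x - 1) = 3/4: S(7/4) = 2603/896.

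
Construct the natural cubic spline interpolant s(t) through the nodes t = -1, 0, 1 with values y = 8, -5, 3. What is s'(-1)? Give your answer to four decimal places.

Let M_i = s''(x_i). Step sizes h_i = 1, 1; slopes of the chords Δ_i = (y_(i+1) - y_i)/h_i = -13, 8.
  1·M_0 + 4·M_1 + 1·M_2 = 6(Δ_1 - Δ_0) = 126
Natural end conditions: M_0 = M_2 = 0.
Hence M_0 = 0, M_1 = 63/2, M_2 = 0.
On [-1, 0], s'(t) = b_0 + 2c_0·(t + 1) + 3d_0·(t + 1)² with b_0 = Δ_0 - h_0(2M_0 + M_1)/6 = -73/4, c_0 = M_0/2 = 0, d_0 = (M_1 - M_0)/(6h_0) = 21/4. So s'(-1) = -73/4.

-18.2500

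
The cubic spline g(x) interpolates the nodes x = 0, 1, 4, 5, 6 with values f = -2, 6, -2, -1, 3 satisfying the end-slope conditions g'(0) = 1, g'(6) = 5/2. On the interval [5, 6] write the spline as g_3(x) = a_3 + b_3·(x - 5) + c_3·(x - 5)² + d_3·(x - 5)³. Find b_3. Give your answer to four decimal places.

With M_i denoting the second derivative at x_i, h_i = 1, 3, 1, 1, and Δ_i = (y_(i+1) − y_i)/h_i = 8, -8/3, 1, 4:
  1·M_0 + 8·M_1 + 3·M_2 = 6(Δ_1 - Δ_0) = -64
  3·M_1 + 8·M_2 + 1·M_3 = 6(Δ_2 - Δ_1) = 22
  1·M_2 + 4·M_3 + 1·M_4 = 6(Δ_3 - Δ_2) = 18
Clamped end conditions give two more equations: 2h_0·M_0 + h_0·M_1 = 6(Δ_0 - g'(0)) = 42 and h_3·M_3 + 2h_3·M_4 = 6(g'(6) - Δ_3) = -9.
Solving the tridiagonal system: M_0 = 6427/228, M_1 = -1639/114, M_2 = 1735/228, M_3 = 485/114, M_4 = -1511/228.
On [5, 6], with g_3(x) = a_3 + b_3·(x - 5) + c_3·(x - 5)² + d_3·(x - 5)³: c_3 = M_3/2 = 485/228, d_3 = (M_4 - M_3)/(6h_3) = -827/456, b_3 = Δ_3 - h_3(2M_3 + M_4)/6 = 1681/456.

3.6864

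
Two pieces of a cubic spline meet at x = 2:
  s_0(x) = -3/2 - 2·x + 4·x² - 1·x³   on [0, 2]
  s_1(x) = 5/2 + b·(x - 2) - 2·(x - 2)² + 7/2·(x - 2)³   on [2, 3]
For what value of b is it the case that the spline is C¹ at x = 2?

s_0'(x) = -2 + 8·x - 3·x², so s_0'(2) = 2. On the right, s_1'(2) = b, so b = 2.

2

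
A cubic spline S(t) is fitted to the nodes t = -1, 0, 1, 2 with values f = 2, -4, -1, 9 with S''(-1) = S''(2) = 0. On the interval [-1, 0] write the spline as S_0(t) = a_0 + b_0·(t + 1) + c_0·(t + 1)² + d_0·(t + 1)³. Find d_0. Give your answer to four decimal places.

Put m_i = S'' at the i-th knot. Here h = (1, 1, 1) and Δ = (-6, 3, 10), so the interior equations h_(i-1)·m_(i-1) + 2(h_(i-1)+h_i)·m_i + h_i·m_(i+1) = 6(Δ_i − Δ_(i-1)) read
  1·m_0 + 4·m_1 + 1·m_2 = 6(Δ_1 - Δ_0) = 54
  1·m_1 + 4·m_2 + 1·m_3 = 6(Δ_2 - Δ_1) = 42
Natural end conditions: m_0 = m_3 = 0.
Forward elimination and back-substitution give m_0 = 0, m_1 = 58/5, m_2 = 38/5, m_3 = 0.
On [-1, 0], with S_0(t) = a_0 + b_0·(t + 1) + c_0·(t + 1)² + d_0·(t + 1)³: c_0 = m_0/2 = 0, d_0 = (m_1 - m_0)/(6h_0) = 29/15, b_0 = Δ_0 - h_0(2m_0 + m_1)/6 = -119/15.

1.9333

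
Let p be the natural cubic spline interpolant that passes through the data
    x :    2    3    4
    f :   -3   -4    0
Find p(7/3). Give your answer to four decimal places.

-3.7037

With σ_i denoting the second derivative at x_i, h_i = 1, 1, and Δ_i = (y_(i+1) − y_i)/h_i = -1, 4:
  1·σ_0 + 4·σ_1 + 1·σ_2 = 6(Δ_1 - Δ_0) = 30
Natural end conditions: σ_0 = σ_2 = 0.
Hence σ_0 = 0, σ_1 = 15/2, σ_2 = 0.
On [2, 3], p(x) = -3 - 9/4·(x - 2) + 0·(x - 2)² + 5/4·(x - 2)³.
With (x - 2) = 1/3: p(7/3) = -100/27.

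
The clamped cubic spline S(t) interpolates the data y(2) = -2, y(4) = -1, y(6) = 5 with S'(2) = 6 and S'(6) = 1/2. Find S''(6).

-7

Let M_i = S''(x_i). Step sizes h_i = 2, 2; slopes of the chords Δ_i = (y_(i+1) - y_i)/h_i = 1/2, 3.
  2·M_0 + 8·M_1 + 2·M_2 = 6(Δ_1 - Δ_0) = 15
Clamped end conditions give two more equations: 2h_0·M_0 + h_0·M_1 = 6(Δ_0 - S'(2)) = -33 and h_1·M_1 + 2h_1·M_2 = 6(S'(6) - Δ_1) = -15.
Solving the tridiagonal system: M_0 = -23/2, M_1 = 13/2, M_2 = -7.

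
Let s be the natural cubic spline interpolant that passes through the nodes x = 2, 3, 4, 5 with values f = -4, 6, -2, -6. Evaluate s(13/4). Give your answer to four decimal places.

Write σ_i for s''(x_i). With h_i = 1, 1, 1 and divided differences Δ_i = 10, -8, -4, the continuity of s' gives the tridiagonal system
  1·σ_0 + 4·σ_1 + 1·σ_2 = 6(Δ_1 - Δ_0) = -108
  1·σ_1 + 4·σ_2 + 1·σ_3 = 6(Δ_2 - Δ_1) = 24
Natural end conditions: σ_0 = σ_3 = 0.
Forward elimination and back-substitution give σ_0 = 0, σ_1 = -152/5, σ_2 = 68/5, σ_3 = 0.
On [3, 4], s(x) = 6 - 2/15·(x - 3) - 76/5·(x - 3)² + 22/3·(x - 3)³.
With (x - 3) = 1/4: s(13/4) = 821/160.

5.1313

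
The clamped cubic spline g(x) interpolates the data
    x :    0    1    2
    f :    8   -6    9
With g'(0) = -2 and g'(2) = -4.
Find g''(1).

89

Write M_i for g''(x_i). With h_i = 1, 1 and divided differences Δ_i = -14, 15, the continuity of g' gives the tridiagonal system
  1·M_0 + 4·M_1 + 1·M_2 = 6(Δ_1 - Δ_0) = 174
Clamped end conditions give two more equations: 2h_0·M_0 + h_0·M_1 = 6(Δ_0 - g'(0)) = -72 and h_1·M_1 + 2h_1·M_2 = 6(g'(2) - Δ_1) = -114.
Forward elimination and back-substitution give M_0 = -161/2, M_1 = 89, M_2 = -203/2.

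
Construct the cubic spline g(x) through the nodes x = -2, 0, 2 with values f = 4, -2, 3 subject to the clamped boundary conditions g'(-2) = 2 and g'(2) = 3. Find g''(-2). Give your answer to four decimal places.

-11.3750

With m_i denoting the second derivative at x_i, h_i = 2, 2, and Δ_i = (y_(i+1) − y_i)/h_i = -3, 5/2:
  2·m_0 + 8·m_1 + 2·m_2 = 6(Δ_1 - Δ_0) = 33
Clamped end conditions give two more equations: 2h_0·m_0 + h_0·m_1 = 6(Δ_0 - g'(-2)) = -30 and h_1·m_1 + 2h_1·m_2 = 6(g'(2) - Δ_1) = 3.
Solving: m_0 = -91/8, m_1 = 31/4, m_2 = -25/8.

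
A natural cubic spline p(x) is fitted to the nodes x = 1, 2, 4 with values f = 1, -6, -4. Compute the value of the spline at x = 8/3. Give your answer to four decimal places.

-7.3086

With M_i denoting the second derivative at x_i, h_i = 1, 2, and Δ_i = (y_(i+1) − y_i)/h_i = -7, 1:
  1·M_0 + 6·M_1 + 2·M_2 = 6(Δ_1 - Δ_0) = 48
Natural end conditions: M_0 = M_2 = 0.
Solving: M_0 = 0, M_1 = 8, M_2 = 0.
On [2, 4], p(x) = -6 - 13/3·(x - 2) + 4·(x - 2)² - 2/3·(x - 2)³.
With (x - 2) = 2/3: p(8/3) = -592/81.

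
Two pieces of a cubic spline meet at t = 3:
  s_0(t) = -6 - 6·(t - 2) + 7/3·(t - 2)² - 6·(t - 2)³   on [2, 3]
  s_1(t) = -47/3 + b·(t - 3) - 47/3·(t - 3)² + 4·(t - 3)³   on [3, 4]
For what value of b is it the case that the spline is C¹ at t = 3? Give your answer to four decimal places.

-19.3333

s_0'(t) = -6 + 14/3·(t - 2) - 18·(t - 2)², so s_0'(3) = -58/3. On the right, s_1'(3) = b, so b = -58/3.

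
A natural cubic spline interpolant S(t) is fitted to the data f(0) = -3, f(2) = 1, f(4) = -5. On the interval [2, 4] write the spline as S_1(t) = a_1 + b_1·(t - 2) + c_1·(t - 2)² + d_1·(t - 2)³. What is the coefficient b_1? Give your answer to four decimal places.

-0.5000

Write M_i for S''(x_i). With h_i = 2, 2 and divided differences Δ_i = 2, -3, the continuity of S' gives the tridiagonal system
  2·M_0 + 8·M_1 + 2·M_2 = 6(Δ_1 - Δ_0) = -30
Natural end conditions: M_0 = M_2 = 0.
Forward elimination and back-substitution give M_0 = 0, M_1 = -15/4, M_2 = 0.
On [2, 4], with S_1(t) = a_1 + b_1·(t - 2) + c_1·(t - 2)² + d_1·(t - 2)³: c_1 = M_1/2 = -15/8, d_1 = (M_2 - M_1)/(6h_1) = 5/16, b_1 = Δ_1 - h_1(2M_1 + M_2)/6 = -1/2.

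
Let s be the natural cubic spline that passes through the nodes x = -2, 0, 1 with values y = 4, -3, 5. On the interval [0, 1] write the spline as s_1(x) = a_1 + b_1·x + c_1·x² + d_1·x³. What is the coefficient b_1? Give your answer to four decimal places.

4.1667

Write σ_i for s''(x_i). With h_i = 2, 1 and divided differences Δ_i = -7/2, 8, the continuity of s' gives the tridiagonal system
  2·σ_0 + 6·σ_1 + 1·σ_2 = 6(Δ_1 - Δ_0) = 69
Natural end conditions: σ_0 = σ_2 = 0.
Solving the tridiagonal system: σ_0 = 0, σ_1 = 23/2, σ_2 = 0.
On [0, 1], with s_1(x) = a_1 + b_1·x + c_1·x² + d_1·x³: c_1 = σ_1/2 = 23/4, d_1 = (σ_2 - σ_1)/(6h_1) = -23/12, b_1 = Δ_1 - h_1(2σ_1 + σ_2)/6 = 25/6.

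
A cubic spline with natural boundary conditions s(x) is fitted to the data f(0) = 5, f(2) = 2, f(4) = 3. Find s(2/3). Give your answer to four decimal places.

With m_i denoting the second derivative at x_i, h_i = 2, 2, and Δ_i = (y_(i+1) − y_i)/h_i = -3/2, 1/2:
  2·m_0 + 8·m_1 + 2·m_2 = 6(Δ_1 - Δ_0) = 12
Natural end conditions: m_0 = m_2 = 0.
Solving the tridiagonal system: m_0 = 0, m_1 = 3/2, m_2 = 0.
On [0, 2], s(x) = 5 - 2·x + 0·x² + 1/8·x³.
With x = 2/3: s(2/3) = 100/27.

3.7037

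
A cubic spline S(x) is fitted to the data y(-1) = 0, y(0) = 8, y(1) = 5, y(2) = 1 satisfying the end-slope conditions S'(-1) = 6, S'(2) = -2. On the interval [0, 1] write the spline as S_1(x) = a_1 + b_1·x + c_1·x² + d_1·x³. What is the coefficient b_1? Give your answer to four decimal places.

Write M_i for S''(x_i). With h_i = 1, 1, 1 and divided differences Δ_i = 8, -3, -4, the continuity of S' gives the tridiagonal system
  1·M_0 + 4·M_1 + 1·M_2 = 6(Δ_1 - Δ_0) = -66
  1·M_1 + 4·M_2 + 1·M_3 = 6(Δ_2 - Δ_1) = -6
Clamped end conditions give two more equations: 2h_0·M_0 + h_0·M_1 = 6(Δ_0 - S'(-1)) = 12 and h_2·M_2 + 2h_2·M_3 = 6(S'(2) - Δ_2) = 12.
Hence M_0 = 50/3, M_1 = -64/3, M_2 = 8/3, M_3 = 14/3.
On [0, 1], with S_1(x) = a_1 + b_1·x + c_1·x² + d_1·x³: c_1 = M_1/2 = -32/3, d_1 = (M_2 - M_1)/(6h_1) = 4, b_1 = Δ_1 - h_1(2M_1 + M_2)/6 = 11/3.

3.6667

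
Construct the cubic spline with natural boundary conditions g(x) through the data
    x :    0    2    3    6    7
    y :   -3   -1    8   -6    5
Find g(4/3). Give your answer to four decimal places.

Put M_i = g'' at the i-th knot. Here h = (2, 1, 3, 1) and Δ = (1, 9, -14/3, 11), so the interior equations h_(i-1)·M_(i-1) + 2(h_(i-1)+h_i)·M_i + h_i·M_(i+1) = 6(Δ_i − Δ_(i-1)) read
  2·M_0 + 6·M_1 + 1·M_2 = 6(Δ_1 - Δ_0) = 48
  1·M_1 + 8·M_2 + 3·M_3 = 6(Δ_2 - Δ_1) = -82
  3·M_2 + 8·M_3 + 1·M_4 = 6(Δ_3 - Δ_2) = 94
Natural end conditions: M_0 = M_4 = 0.
Forward elimination and back-substitution give M_0 = 0, M_1 = 1789/161, M_2 = -3006/161, M_3 = 3019/161, M_4 = 0.
On [0, 2], g(x) = -3 - 1306/483·x + 0·x² + 1789/1932·x³.
With x = 4/3: g(4/3) = -57515/13041.

-4.4103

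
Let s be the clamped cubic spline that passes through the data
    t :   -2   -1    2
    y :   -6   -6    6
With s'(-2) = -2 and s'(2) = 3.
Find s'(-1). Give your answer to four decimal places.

1.8750

Let M_i = s''(x_i). Step sizes h_i = 1, 3; slopes of the chords Δ_i = (y_(i+1) - y_i)/h_i = 0, 4.
  1·M_0 + 8·M_1 + 3·M_2 = 6(Δ_1 - Δ_0) = 24
Clamped end conditions give two more equations: 2h_0·M_0 + h_0·M_1 = 6(Δ_0 - s'(-2)) = 12 and h_1·M_1 + 2h_1·M_2 = 6(s'(2) - Δ_1) = -6.
Solving the tridiagonal system: M_0 = 17/4, M_1 = 7/2, M_2 = -11/4.
On [-1, 2], s'(t) = b_1 + 2c_1·(t + 1) + 3d_1·(t + 1)² with b_1 = Δ_1 - h_1(2M_1 + M_2)/6 = 15/8, c_1 = M_1/2 = 7/4, d_1 = (M_2 - M_1)/(6h_1) = -25/72. So s'(-1) = 15/8.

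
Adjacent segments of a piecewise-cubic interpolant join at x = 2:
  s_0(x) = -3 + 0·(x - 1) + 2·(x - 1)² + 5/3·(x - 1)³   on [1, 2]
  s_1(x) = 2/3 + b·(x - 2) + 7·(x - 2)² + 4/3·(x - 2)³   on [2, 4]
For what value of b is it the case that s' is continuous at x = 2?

9

s_0'(x) = 0 + 4·(x - 1) + 5·(x - 1)², so s_0'(2) = 9. On the right, s_1'(2) = b, so b = 9.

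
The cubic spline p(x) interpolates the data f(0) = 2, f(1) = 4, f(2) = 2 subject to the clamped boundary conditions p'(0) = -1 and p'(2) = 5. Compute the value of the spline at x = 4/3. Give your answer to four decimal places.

Write M_i for p''(x_i). With h_i = 1, 1 and divided differences Δ_i = 2, -2, the continuity of p' gives the tridiagonal system
  1·M_0 + 4·M_1 + 1·M_2 = 6(Δ_1 - Δ_0) = -24
Clamped end conditions give two more equations: 2h_0·M_0 + h_0·M_1 = 6(Δ_0 - p'(0)) = 18 and h_1·M_1 + 2h_1·M_2 = 6(p'(2) - Δ_1) = 42.
Solving: M_0 = 18, M_1 = -18, M_2 = 30.
On [1, 2], p(x) = 4 - 1·(x - 1) - 9·(x - 1)² + 8·(x - 1)³.
With (x - 1) = 1/3: p(4/3) = 80/27.

2.9630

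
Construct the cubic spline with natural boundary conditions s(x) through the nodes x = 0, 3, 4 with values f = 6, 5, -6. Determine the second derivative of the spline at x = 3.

Put M_i = s'' at the i-th knot. Here h = (3, 1) and Δ = (-1/3, -11), so the interior equations h_(i-1)·M_(i-1) + 2(h_(i-1)+h_i)·M_i + h_i·M_(i+1) = 6(Δ_i − Δ_(i-1)) read
  3·M_0 + 8·M_1 + 1·M_2 = 6(Δ_1 - Δ_0) = -64
Natural end conditions: M_0 = M_2 = 0.
Solving the tridiagonal system: M_0 = 0, M_1 = -8, M_2 = 0.

-8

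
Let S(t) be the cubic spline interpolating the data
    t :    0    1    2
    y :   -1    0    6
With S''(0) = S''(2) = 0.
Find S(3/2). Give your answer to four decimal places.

With M_i denoting the second derivative at x_i, h_i = 1, 1, and Δ_i = (y_(i+1) − y_i)/h_i = 1, 6:
  1·M_0 + 4·M_1 + 1·M_2 = 6(Δ_1 - Δ_0) = 30
Natural end conditions: M_0 = M_2 = 0.
Solving the tridiagonal system: M_0 = 0, M_1 = 15/2, M_2 = 0.
On [1, 2], S(t) = 0 + 7/2·(t - 1) + 15/4·(t - 1)² - 5/4·(t - 1)³.
With (t - 1) = 1/2: S(3/2) = 81/32.

2.5313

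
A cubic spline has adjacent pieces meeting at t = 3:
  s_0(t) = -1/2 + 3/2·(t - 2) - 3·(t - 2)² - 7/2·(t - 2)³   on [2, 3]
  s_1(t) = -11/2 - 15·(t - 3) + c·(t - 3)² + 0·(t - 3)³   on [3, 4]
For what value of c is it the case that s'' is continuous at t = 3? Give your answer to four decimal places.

-13.5000

s_0''(t) = -6 - 21·(t - 2), so s_0''(3) = -27. On the right, s_1''(3) = 2c, so c = -27/2.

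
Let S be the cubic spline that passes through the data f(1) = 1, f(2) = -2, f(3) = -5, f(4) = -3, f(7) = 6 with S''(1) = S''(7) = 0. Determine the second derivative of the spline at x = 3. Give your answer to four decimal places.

8.0690

Write M_i for S''(x_i). With h_i = 1, 1, 1, 3 and divided differences Δ_i = -3, -3, 2, 3, the continuity of S' gives the tridiagonal system
  1·M_0 + 4·M_1 + 1·M_2 = 6(Δ_1 - Δ_0) = 0
  1·M_1 + 4·M_2 + 1·M_3 = 6(Δ_2 - Δ_1) = 30
  1·M_2 + 8·M_3 + 3·M_4 = 6(Δ_3 - Δ_2) = 6
Natural end conditions: M_0 = M_4 = 0.
Solving the tridiagonal system: M_0 = 0, M_1 = -117/58, M_2 = 234/29, M_3 = -15/58, M_4 = 0.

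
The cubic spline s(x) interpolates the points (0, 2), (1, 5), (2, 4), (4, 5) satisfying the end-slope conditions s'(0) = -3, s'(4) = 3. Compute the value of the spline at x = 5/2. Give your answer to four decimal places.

Put m_i = s'' at the i-th knot. Here h = (1, 1, 2) and Δ = (3, -1, 1/2), so the interior equations h_(i-1)·m_(i-1) + 2(h_(i-1)+h_i)·m_i + h_i·m_(i+1) = 6(Δ_i − Δ_(i-1)) read
  1·m_0 + 4·m_1 + 1·m_2 = 6(Δ_1 - Δ_0) = -24
  1·m_1 + 6·m_2 + 2·m_3 = 6(Δ_2 - Δ_1) = 9
Clamped end conditions give two more equations: 2h_0·m_0 + h_0·m_1 = 6(Δ_0 - s'(0)) = 36 and h_2·m_2 + 2h_2·m_3 = 6(s'(4) - Δ_2) = 15.
Hence m_0 = 537/22, m_1 = -141/11, m_2 = 63/22, m_3 = 51/22.
On [2, 4], s(x) = 4 - 24/11·(x - 2) + 63/44·(x - 2)² - 1/22·(x - 2)³.
With (x - 2) = 1/2: s(5/2) = 287/88.

3.2614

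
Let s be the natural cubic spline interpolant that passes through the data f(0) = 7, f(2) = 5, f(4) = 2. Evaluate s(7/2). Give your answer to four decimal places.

Write σ_i for s''(x_i). With h_i = 2, 2 and divided differences Δ_i = -1, -3/2, the continuity of s' gives the tridiagonal system
  2·σ_0 + 8·σ_1 + 2·σ_2 = 6(Δ_1 - Δ_0) = -3
Natural end conditions: σ_0 = σ_2 = 0.
Forward elimination and back-substitution give σ_0 = 0, σ_1 = -3/8, σ_2 = 0.
On [2, 4], s(x) = 5 - 5/4·(x - 2) - 3/16·(x - 2)² + 1/32·(x - 2)³.
With (x - 2) = 3/2: s(7/2) = 719/256.

2.8086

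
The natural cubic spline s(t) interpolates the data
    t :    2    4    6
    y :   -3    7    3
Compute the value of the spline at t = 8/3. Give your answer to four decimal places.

1.3704

Put m_i = s'' at the i-th knot. Here h = (2, 2) and Δ = (5, -2), so the interior equations h_(i-1)·m_(i-1) + 2(h_(i-1)+h_i)·m_i + h_i·m_(i+1) = 6(Δ_i − Δ_(i-1)) read
  2·m_0 + 8·m_1 + 2·m_2 = 6(Δ_1 - Δ_0) = -42
Natural end conditions: m_0 = m_2 = 0.
Hence m_0 = 0, m_1 = -21/4, m_2 = 0.
On [2, 4], s(t) = -3 + 27/4·(t - 2) + 0·(t - 2)² - 7/16·(t - 2)³.
With (t - 2) = 2/3: s(8/3) = 37/27.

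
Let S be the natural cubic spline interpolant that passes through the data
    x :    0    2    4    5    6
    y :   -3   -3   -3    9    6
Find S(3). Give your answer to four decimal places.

Put M_i = S'' at the i-th knot. Here h = (2, 2, 1, 1) and Δ = (0, 0, 12, -3), so the interior equations h_(i-1)·M_(i-1) + 2(h_(i-1)+h_i)·M_i + h_i·M_(i+1) = 6(Δ_i − Δ_(i-1)) read
  2·M_0 + 8·M_1 + 2·M_2 = 6(Δ_1 - Δ_0) = 0
  2·M_1 + 6·M_2 + 1·M_3 = 6(Δ_2 - Δ_1) = 72
  1·M_2 + 4·M_3 + 1·M_4 = 6(Δ_3 - Δ_2) = -90
Natural end conditions: M_0 = M_4 = 0.
Solving the tridiagonal system: M_0 = 0, M_1 = -9/2, M_2 = 18, M_3 = -27, M_4 = 0.
On [2, 4], S(x) = -3 - 3·(x - 2) - 9/4·(x - 2)² + 15/8·(x - 2)³.
With (x - 2) = 1: S(3) = -51/8.

-6.3750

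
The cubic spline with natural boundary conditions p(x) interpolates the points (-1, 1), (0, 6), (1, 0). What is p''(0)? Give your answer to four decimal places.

-16.5000

With M_i denoting the second derivative at x_i, h_i = 1, 1, and Δ_i = (y_(i+1) − y_i)/h_i = 5, -6:
  1·M_0 + 4·M_1 + 1·M_2 = 6(Δ_1 - Δ_0) = -66
Natural end conditions: M_0 = M_2 = 0.
Hence M_0 = 0, M_1 = -33/2, M_2 = 0.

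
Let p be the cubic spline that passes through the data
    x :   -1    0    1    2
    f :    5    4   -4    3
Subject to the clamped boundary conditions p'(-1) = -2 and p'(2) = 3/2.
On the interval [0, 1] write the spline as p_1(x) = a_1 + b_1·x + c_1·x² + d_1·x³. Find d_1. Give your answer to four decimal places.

Write σ_i for p''(x_i). With h_i = 1, 1, 1 and divided differences Δ_i = -1, -8, 7, the continuity of p' gives the tridiagonal system
  1·σ_0 + 4·σ_1 + 1·σ_2 = 6(Δ_1 - Δ_0) = -42
  1·σ_1 + 4·σ_2 + 1·σ_3 = 6(Δ_2 - Δ_1) = 90
Clamped end conditions give two more equations: 2h_0·σ_0 + h_0·σ_1 = 6(Δ_0 - p'(-1)) = 6 and h_2·σ_2 + 2h_2·σ_3 = 6(p'(2) - Δ_2) = -33.
Hence σ_0 = 221/15, σ_1 = -352/15, σ_2 = 557/15, σ_3 = -526/15.
On [0, 1], with p_1(x) = a_1 + b_1·x + c_1·x² + d_1·x³: c_1 = σ_1/2 = -176/15, d_1 = (σ_2 - σ_1)/(6h_1) = 101/10, b_1 = Δ_1 - h_1(2σ_1 + σ_2)/6 = -191/30.

10.1000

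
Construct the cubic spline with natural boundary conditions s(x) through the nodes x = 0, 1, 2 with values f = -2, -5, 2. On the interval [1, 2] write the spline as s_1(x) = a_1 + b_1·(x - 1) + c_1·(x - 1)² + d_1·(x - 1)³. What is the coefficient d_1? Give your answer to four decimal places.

Let σ_i = s''(x_i). Step sizes h_i = 1, 1; slopes of the chords Δ_i = (y_(i+1) - y_i)/h_i = -3, 7.
  1·σ_0 + 4·σ_1 + 1·σ_2 = 6(Δ_1 - Δ_0) = 60
Natural end conditions: σ_0 = σ_2 = 0.
Hence σ_0 = 0, σ_1 = 15, σ_2 = 0.
On [1, 2], with s_1(x) = a_1 + b_1·(x - 1) + c_1·(x - 1)² + d_1·(x - 1)³: c_1 = σ_1/2 = 15/2, d_1 = (σ_2 - σ_1)/(6h_1) = -5/2, b_1 = Δ_1 - h_1(2σ_1 + σ_2)/6 = 2.

-2.5000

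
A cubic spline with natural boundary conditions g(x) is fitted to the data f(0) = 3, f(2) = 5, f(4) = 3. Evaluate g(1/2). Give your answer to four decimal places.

Write m_i for g''(x_i). With h_i = 2, 2 and divided differences Δ_i = 1, -1, the continuity of g' gives the tridiagonal system
  2·m_0 + 8·m_1 + 2·m_2 = 6(Δ_1 - Δ_0) = -12
Natural end conditions: m_0 = m_2 = 0.
Hence m_0 = 0, m_1 = -3/2, m_2 = 0.
On [0, 2], g(x) = 3 + 3/2·x + 0·x² - 1/8·x³.
With x = 1/2: g(1/2) = 239/64.

3.7344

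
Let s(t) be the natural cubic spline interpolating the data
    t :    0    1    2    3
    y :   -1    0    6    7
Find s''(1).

Let M_i = s''(x_i). Step sizes h_i = 1, 1, 1; slopes of the chords Δ_i = (y_(i+1) - y_i)/h_i = 1, 6, 1.
  1·M_0 + 4·M_1 + 1·M_2 = 6(Δ_1 - Δ_0) = 30
  1·M_1 + 4·M_2 + 1·M_3 = 6(Δ_2 - Δ_1) = -30
Natural end conditions: M_0 = M_3 = 0.
Solving the tridiagonal system: M_0 = 0, M_1 = 10, M_2 = -10, M_3 = 0.

10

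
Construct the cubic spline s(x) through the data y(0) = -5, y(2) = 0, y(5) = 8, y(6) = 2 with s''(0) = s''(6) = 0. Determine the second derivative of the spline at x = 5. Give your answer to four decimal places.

-7.3662

Let m_i = s''(x_i). Step sizes h_i = 2, 3, 1; slopes of the chords Δ_i = (y_(i+1) - y_i)/h_i = 5/2, 8/3, -6.
  2·m_0 + 10·m_1 + 3·m_2 = 6(Δ_1 - Δ_0) = 1
  3·m_1 + 8·m_2 + 1·m_3 = 6(Δ_2 - Δ_1) = -52
Natural end conditions: m_0 = m_3 = 0.
Hence m_0 = 0, m_1 = 164/71, m_2 = -523/71, m_3 = 0.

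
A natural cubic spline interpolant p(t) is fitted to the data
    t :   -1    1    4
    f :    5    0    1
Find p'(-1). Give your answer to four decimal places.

Put σ_i = p'' at the i-th knot. Here h = (2, 3) and Δ = (-5/2, 1/3), so the interior equations h_(i-1)·σ_(i-1) + 2(h_(i-1)+h_i)·σ_i + h_i·σ_(i+1) = 6(Δ_i − Δ_(i-1)) read
  2·σ_0 + 10·σ_1 + 3·σ_2 = 6(Δ_1 - Δ_0) = 17
Natural end conditions: σ_0 = σ_2 = 0.
Solving the tridiagonal system: σ_0 = 0, σ_1 = 17/10, σ_2 = 0.
On [-1, 1], p'(t) = b_0 + 2c_0·(t + 1) + 3d_0·(t + 1)² with b_0 = Δ_0 - h_0(2σ_0 + σ_1)/6 = -46/15, c_0 = σ_0/2 = 0, d_0 = (σ_1 - σ_0)/(6h_0) = 17/120. So p'(-1) = -46/15.

-3.0667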